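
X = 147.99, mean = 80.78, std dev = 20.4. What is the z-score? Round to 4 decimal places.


z = (X - mu) / sigma
X - mu = 147.99 - 80.78 = 67.21
z = 67.21 / 20.4 = 6721/2040 ≈ 3.294608

3.2946


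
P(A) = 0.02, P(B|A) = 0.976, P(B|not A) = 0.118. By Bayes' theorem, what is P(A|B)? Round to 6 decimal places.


P(A|B) = P(B|A)*P(A) / P(B), P(B) = P(B|A)*P(A) + P(B|not A)*P(not A)
P(B|A)*P(A) = 0.976 * 0.02 = 0.01952
P(B|not A)*P(not A) = 0.118 * 0.98 = 0.11564
P(B) = 0.01952 + 0.11564 = 0.13516
P(A|B) = 0.01952 / 0.13516 = 488/3379 ≈ 0.14442143

0.144421


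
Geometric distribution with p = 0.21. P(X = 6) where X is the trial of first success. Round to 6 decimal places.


P = (1-p)^(k-1) * p
(1-p)^(k-1) = 0.79^5 ≈ 0.3077056
P = 0.3077056 * 0.21 ≈ 0.06461818

0.064618


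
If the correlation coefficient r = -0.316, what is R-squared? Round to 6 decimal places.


R^2 = r^2 = (-0.316)^2 = 0.099856

0.099856


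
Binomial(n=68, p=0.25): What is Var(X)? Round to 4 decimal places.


Var = n*p*(1-p) = 68 * 0.25 * 0.75 = 12.75

12.7500


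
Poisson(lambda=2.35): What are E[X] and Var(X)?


E[X] = Var(X) = lambda = 2.35

2.35, 2.35


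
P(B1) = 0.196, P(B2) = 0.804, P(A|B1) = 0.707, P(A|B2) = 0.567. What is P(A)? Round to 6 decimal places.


P(A) = P(A|B1)*P(B1) + P(A|B2)*P(B2)
P(A|B1)*P(B1) = 0.707 * 0.196 = 0.138572
P(A|B2)*P(B2) = 0.567 * 0.804 = 0.455868
P(A) = 0.138572 + 0.455868 = 0.59444

0.594440


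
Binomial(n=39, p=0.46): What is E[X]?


E[X] = n*p = 39 * 0.46 = 17.94

17.94


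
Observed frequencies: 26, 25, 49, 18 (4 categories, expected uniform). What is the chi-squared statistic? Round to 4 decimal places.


chi2 = sum((O-E)^2/E), E = total/4
total = 118, E = 118/4 = 29.5
(26 - 29.5)^2 / 29.5 = 12.25 / 29.5 = 49/118 ≈ 0.415254
(25 - 29.5)^2 / 29.5 = 20.25 / 29.5 = 81/118 ≈ 0.686441
(49 - 29.5)^2 / 29.5 = 380.25 / 29.5 = 1521/118 ≈ 12.889831
(18 - 29.5)^2 / 29.5 = 132.25 / 29.5 = 529/118 ≈ 4.483051
chi2 = 1090/59 ≈ 18.474576

18.4746


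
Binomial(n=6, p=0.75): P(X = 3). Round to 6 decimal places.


P = C(n,k) * p^k * (1-p)^(n-k)
C(6,3) = 20
p^k = 0.75^3 = 0.421875
(1-p)^(n-k) = 0.25^3 = 0.015625
P = 20 * 0.421875 * 0.015625 = 135/1024 ≈ 0.131836

0.131836


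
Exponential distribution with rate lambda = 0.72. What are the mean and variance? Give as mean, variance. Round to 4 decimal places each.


mean = 1/lam, var = 1/lam^2
mean = 1 / 0.72 = 25/18 ≈ 1.388889
lam^2 = 0.72^2 = 0.5184
var = 1 / 0.5184 = 625/324 ≈ 1.929012

1.3889, 1.9290


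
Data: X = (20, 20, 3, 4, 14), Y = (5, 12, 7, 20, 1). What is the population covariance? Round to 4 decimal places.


Cov = (1/n)*sum((xi-xbar)(yi-ybar))
n = 5, xbar = 61/5 = 12.2, ybar = 45/5 = 9
sum((xi-xbar)(yi-ybar)) = -94
Cov = -94 / 5 = -18.8

-18.8000


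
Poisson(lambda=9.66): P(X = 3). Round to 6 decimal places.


P = e^(-lam) * lam^k / k!
e^(-9.66) ≈ 0.00006378452
lam^k = 9.66^3 = 901.428696
k! = 3! = 6
P = 0.00006378452 * 901.428696 / 6 ≈ 0.009583

0.009583


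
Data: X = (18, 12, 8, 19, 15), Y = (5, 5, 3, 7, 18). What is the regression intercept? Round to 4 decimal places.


a = ybar - b*xbar, where b = sum((xi-xbar)(yi-ybar)) / sum((xi-xbar)^2)
n = 5, xbar = 72/5 = 14.4, ybar = 38/5 = 7.6
Sxy = sum((xi-xbar)(yi-ybar)) = 29.8
Sxx = sum((xi-xbar)^2) = 81.2
b = Sxy / Sxx = 149/406 ≈ 0.366995
a = 7.6 - 0.366995 * 14.4 = 470/203 ≈ 2.315271

2.3153


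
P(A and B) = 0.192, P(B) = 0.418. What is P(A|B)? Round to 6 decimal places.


P(A|B) = P(A and B) / P(B) = 0.192 / 0.418 = 96/209 ≈ 0.45933014

0.459330


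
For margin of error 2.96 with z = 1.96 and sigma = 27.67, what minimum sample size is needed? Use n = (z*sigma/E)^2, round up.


z*sigma/E = 1.96 * 27.67 / 2.96 = 135583/7400 ≈ 18.322027
(z*sigma/E)^2 ≈ 335.696674
round up: n = 336

336


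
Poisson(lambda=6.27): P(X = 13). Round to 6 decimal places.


P = e^(-lam) * lam^k / k!
e^(-6.27) ≈ 0.001892229
lam^k = 6.27^13 ≈ 23146110962.432642
k! = 13! = 6227020800
P = 0.001892229 * 23146110962.432642 / 6227020800 ≈ 0.007033

0.007033


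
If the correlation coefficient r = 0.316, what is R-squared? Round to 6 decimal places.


R^2 = r^2 = (0.316)^2 = 0.099856

0.099856


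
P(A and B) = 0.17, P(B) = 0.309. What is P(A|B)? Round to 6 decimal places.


P(A|B) = P(A and B) / P(B) = 0.17 / 0.309 = 170/309 ≈ 0.55016181

0.550162


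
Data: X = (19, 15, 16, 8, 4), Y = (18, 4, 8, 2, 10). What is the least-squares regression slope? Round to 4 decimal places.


b = sum((xi-xbar)(yi-ybar)) / sum((xi-xbar)^2)
n = 5, xbar = 62/5 = 12.4, ybar = 42/5 = 8.4
Sxy = sum((xi-xbar)(yi-ybar)) = 65.2
Sxx = sum((xi-xbar)^2) = 153.2
b = Sxy / Sxx = 163/383 ≈ 0.425587

0.4256


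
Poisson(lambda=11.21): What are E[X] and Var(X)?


E[X] = Var(X) = lambda = 11.21

11.21, 11.21


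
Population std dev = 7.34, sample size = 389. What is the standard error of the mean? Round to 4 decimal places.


SE = sigma / sqrt(n)
sqrt(389) ≈ 19.723083
SE = 7.34 / 19.723083 ≈ 0.372153

0.3722


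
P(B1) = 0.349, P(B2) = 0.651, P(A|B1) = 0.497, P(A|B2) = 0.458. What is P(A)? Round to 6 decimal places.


P(A) = P(A|B1)*P(B1) + P(A|B2)*P(B2)
P(A|B1)*P(B1) = 0.497 * 0.349 = 0.173453
P(A|B2)*P(B2) = 0.458 * 0.651 = 0.298158
P(A) = 0.173453 + 0.298158 = 0.471611

0.471611


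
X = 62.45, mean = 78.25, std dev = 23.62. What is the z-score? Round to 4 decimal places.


z = (X - mu) / sigma
X - mu = 62.45 - 78.25 = -15.8
z = -15.8 / 23.62 = -790/1181 ≈ -0.668925

-0.6689


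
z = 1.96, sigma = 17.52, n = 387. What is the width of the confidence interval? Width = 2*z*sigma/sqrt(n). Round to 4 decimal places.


width = 2*z*sigma/sqrt(n)
2*z*sigma = 2 * 1.96 * 17.52 = 68.6784
sqrt(387) ≈ 19.672316
width = 68.6784 / 19.672316 ≈ 3.491119

3.4911


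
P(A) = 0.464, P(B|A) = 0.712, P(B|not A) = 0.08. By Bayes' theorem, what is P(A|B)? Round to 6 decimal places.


P(A|B) = P(B|A)*P(A) / P(B), P(B) = P(B|A)*P(A) + P(B|not A)*P(not A)
P(B|A)*P(A) = 0.712 * 0.464 = 0.330368
P(B|not A)*P(not A) = 0.08 * 0.536 = 0.04288
P(B) = 0.330368 + 0.04288 = 0.373248
P(A|B) = 0.330368 / 0.373248 = 2581/2916 ≈ 0.88511660

0.885117


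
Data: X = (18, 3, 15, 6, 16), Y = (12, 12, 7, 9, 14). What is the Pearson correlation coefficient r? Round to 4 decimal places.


r = sum((xi-xbar)(yi-ybar)) / sqrt(sum((xi-xbar)^2) * sum((yi-ybar)^2))
n = 5, xbar = 58/5 = 11.6, ybar = 54/5 = 10.8
Sxy = sum((xi-xbar)(yi-ybar)) = 8.6
Sxx = sum((xi-xbar)^2) = 177.2
Syy = sum((yi-ybar)^2) = 30.8
sqrt(Sxx*Syy) ≈ 73.876654
r = Sxy / sqrt(Sxx*Syy) = 8.6 / 73.876654 ≈ 0.116410

0.1164


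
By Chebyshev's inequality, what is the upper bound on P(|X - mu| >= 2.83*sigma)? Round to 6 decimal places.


P <= 1/k^2
k^2 = 2.83^2 = 8.0089
1/k^2 = 1 / 8.0089 ≈ 0.12486109

0.124861


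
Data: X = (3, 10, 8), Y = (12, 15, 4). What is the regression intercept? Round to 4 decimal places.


a = ybar - b*xbar, where b = sum((xi-xbar)(yi-ybar)) / sum((xi-xbar)^2)
n = 3, xbar = 21/3 = 7, ybar = 31/3 ≈ 10.333333
Sxy = sum((xi-xbar)(yi-ybar)) = 1
Sxx = sum((xi-xbar)^2) = 26
b = Sxy / Sxx = 1/26 ≈ 0.038462
a = 10.333333 - 0.038462 * 7 = 785/78 ≈ 10.064103

10.0641


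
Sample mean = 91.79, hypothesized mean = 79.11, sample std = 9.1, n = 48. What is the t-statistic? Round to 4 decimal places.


t = (xbar - mu0) / (s/sqrt(n))
xbar - mu0 = 91.79 - 79.11 = 12.68
sqrt(48) ≈ 6.92820323
s/sqrt(n) = 9.1 / 6.92820323 ≈ 1.31347186
t = 12.68 / 1.31347186 ≈ 9.653804

9.6538


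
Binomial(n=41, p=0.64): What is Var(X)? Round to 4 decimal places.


Var = n*p*(1-p) = 41 * 0.64 * 0.36 = 9.4464

9.4464


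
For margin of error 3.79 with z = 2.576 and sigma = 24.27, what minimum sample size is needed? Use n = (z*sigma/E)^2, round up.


z*sigma/E = 2.576 * 24.27 / 3.79 ≈ 16.495916
(z*sigma/E)^2 ≈ 272.115230
round up: n = 273

273


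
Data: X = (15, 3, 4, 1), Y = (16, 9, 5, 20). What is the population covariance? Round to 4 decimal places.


Cov = (1/n)*sum((xi-xbar)(yi-ybar))
n = 4, xbar = 23/4 = 5.75, ybar = 50/4 = 12.5
sum((xi-xbar)(yi-ybar)) = 19.5
Cov = 19.5 / 4 = 4.875

4.8750


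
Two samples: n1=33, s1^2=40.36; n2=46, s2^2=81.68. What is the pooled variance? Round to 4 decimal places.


sp^2 = ((n1-1)*s1^2 + (n2-1)*s2^2)/(n1+n2-2)
(n1-1)*s1^2 = 32 * 40.36 = 1291.52
(n2-1)*s2^2 = 45 * 81.68 = 3675.6
numerator = 1291.52 + 3675.6 = 4967.12
n1+n2-2 = 77
sp^2 = 4967.12 / 77 = 124178/1925 ≈ 64.508052

64.5081


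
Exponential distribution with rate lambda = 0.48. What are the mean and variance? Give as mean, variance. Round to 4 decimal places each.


mean = 1/lam, var = 1/lam^2
mean = 1 / 0.48 = 25/12 ≈ 2.083333
lam^2 = 0.48^2 = 0.2304
var = 1 / 0.2304 = 625/144 ≈ 4.340278

2.0833, 4.3403


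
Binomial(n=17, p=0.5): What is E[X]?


E[X] = n*p = 17 * 0.5 = 8.5

8.5


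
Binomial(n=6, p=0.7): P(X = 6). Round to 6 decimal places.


P = C(n,k) * p^k * (1-p)^(n-k)
C(6,6) = 1
p^k = 0.7^6 = 0.117649
(1-p)^(n-k) = 0.3^0 = 1
P = 1 * 0.117649 * 1 = 0.117649

0.117649


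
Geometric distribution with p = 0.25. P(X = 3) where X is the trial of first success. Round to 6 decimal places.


P = (1-p)^(k-1) * p
(1-p)^(k-1) = 0.75^2 = 0.5625
P = 0.5625 * 0.25 = 0.140625

0.140625


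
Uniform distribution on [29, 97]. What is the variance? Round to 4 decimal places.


Var = (b-a)^2 / 12
(b-a)^2 = (97 - 29)^2 = 4624
Var = 4624/12 ≈ 385.333333

385.3333


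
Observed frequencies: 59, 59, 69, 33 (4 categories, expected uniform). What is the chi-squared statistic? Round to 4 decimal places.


chi2 = sum((O-E)^2/E), E = total/4
total = 220, E = 220/4 = 55
(59 - 55)^2 / 55 = 16 / 55 = 16/55 ≈ 0.290909
(59 - 55)^2 / 55 = 16 / 55 = 16/55 ≈ 0.290909
(69 - 55)^2 / 55 = 196 / 55 = 196/55 ≈ 3.563636
(33 - 55)^2 / 55 = 484 / 55 = 8.8
chi2 = 712/55 ≈ 12.945455

12.9455


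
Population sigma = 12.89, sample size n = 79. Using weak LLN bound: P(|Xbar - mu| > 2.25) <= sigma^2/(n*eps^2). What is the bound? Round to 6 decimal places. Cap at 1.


bound = min(1, sigma^2/(n*eps^2))
sigma^2 = 12.89^2 = 166.1521
n*eps^2 = 79 * 2.25^2 = 79 * 5.0625 = 399.9375
sigma^2/(n*eps^2) = 166.1521 / 399.9375 ≈ 0.41544516

0.415445


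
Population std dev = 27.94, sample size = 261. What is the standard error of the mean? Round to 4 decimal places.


SE = sigma / sqrt(n)
sqrt(261) ≈ 16.155494
SE = 27.94 / 16.155494 ≈ 1.729443

1.7294


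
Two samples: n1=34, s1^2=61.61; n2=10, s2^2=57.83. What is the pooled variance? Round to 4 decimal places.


sp^2 = ((n1-1)*s1^2 + (n2-1)*s2^2)/(n1+n2-2)
(n1-1)*s1^2 = 33 * 61.61 = 2033.13
(n2-1)*s2^2 = 9 * 57.83 = 520.47
numerator = 2033.13 + 520.47 = 2553.6
n1+n2-2 = 42
sp^2 = 2553.6 / 42 = 60.8

60.8000


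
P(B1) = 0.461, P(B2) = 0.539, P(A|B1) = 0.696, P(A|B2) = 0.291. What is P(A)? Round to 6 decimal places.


P(A) = P(A|B1)*P(B1) + P(A|B2)*P(B2)
P(A|B1)*P(B1) = 0.696 * 0.461 = 0.320856
P(A|B2)*P(B2) = 0.291 * 0.539 = 0.156849
P(A) = 0.320856 + 0.156849 = 0.477705

0.477705


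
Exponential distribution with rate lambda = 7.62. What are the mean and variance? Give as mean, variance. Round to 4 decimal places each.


mean = 1/lam, var = 1/lam^2
mean = 1 / 7.62 = 50/381 ≈ 0.131234
lam^2 = 7.62^2 = 58.0644
var = 1 / 58.0644 ≈ 0.017222

0.1312, 0.0172


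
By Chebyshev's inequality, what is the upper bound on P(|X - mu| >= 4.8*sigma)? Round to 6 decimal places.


P <= 1/k^2
k^2 = 4.8^2 = 23.04
1/k^2 = 1 / 23.04 = 25/576 ≈ 0.04340278

0.043403


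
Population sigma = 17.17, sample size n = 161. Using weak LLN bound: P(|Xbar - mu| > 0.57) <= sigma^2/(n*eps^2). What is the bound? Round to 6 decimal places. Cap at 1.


bound = min(1, sigma^2/(n*eps^2))
sigma^2 = 17.17^2 = 294.8089
n*eps^2 = 161 * 0.57^2 = 161 * 0.3249 = 52.3089
sigma^2/(n*eps^2) = 294.8089 / 52.3089 ≈ 5.63592238
this exceeds 1, so the bound is capped at 1

1.000000


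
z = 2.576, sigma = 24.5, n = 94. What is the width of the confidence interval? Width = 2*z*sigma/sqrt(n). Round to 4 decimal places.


width = 2*z*sigma/sqrt(n)
2*z*sigma = 2 * 2.576 * 24.5 = 126.224
sqrt(94) ≈ 9.695360
width = 126.224 / 9.695360 ≈ 13.019012

13.0190


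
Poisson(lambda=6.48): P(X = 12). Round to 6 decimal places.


P = e^(-lam) * lam^k / k!
e^(-6.48) ≈ 0.001533811
lam^k = 6.48^12 ≈ 5481508229.334609
k! = 12! = 479001600
P = 0.001533811 * 5481508229.334609 / 479001600 ≈ 0.017552

0.017552


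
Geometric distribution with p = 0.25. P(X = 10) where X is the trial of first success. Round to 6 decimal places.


P = (1-p)^(k-1) * p
(1-p)^(k-1) = 0.75^9 ≈ 0.07508469
P = 0.07508469 * 0.25 ≈ 0.01877117

0.018771


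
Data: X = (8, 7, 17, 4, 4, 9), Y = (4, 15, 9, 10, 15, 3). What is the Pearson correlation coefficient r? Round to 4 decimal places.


r = sum((xi-xbar)(yi-ybar)) / sqrt(sum((xi-xbar)^2) * sum((yi-ybar)^2))
n = 6, xbar = 49/6 ≈ 8.166667, ybar = 56/6 = 28/3 ≈ 9.333333
Sxy = sum((xi-xbar)(yi-ybar)) = -121/3 ≈ -40.333333
Sxx = sum((xi-xbar)^2) = 689/6 ≈ 114.833333
Syy = sum((yi-ybar)^2) = 400/3 ≈ 133.333333
sqrt(Sxx*Syy) ≈ 123.738075
r = Sxy / sqrt(Sxx*Syy) = -40.333333 / 123.738075 ≈ -0.325957

-0.3260


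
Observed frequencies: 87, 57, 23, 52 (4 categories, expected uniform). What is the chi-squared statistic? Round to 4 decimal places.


chi2 = sum((O-E)^2/E), E = total/4
total = 219, E = 219/4 = 54.75
(87 - 54.75)^2 / 54.75 = 1040.0625 / 54.75 = 5547/292 ≈ 18.996575
(57 - 54.75)^2 / 54.75 = 5.0625 / 54.75 = 27/292 ≈ 0.092466
(23 - 54.75)^2 / 54.75 = 1008.0625 / 54.75 = 16129/876 ≈ 18.412100
(52 - 54.75)^2 / 54.75 = 7.5625 / 54.75 = 121/876 ≈ 0.138128
chi2 = 8243/219 ≈ 37.639269

37.6393


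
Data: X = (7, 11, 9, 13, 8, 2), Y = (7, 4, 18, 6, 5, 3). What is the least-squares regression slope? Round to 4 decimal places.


b = sum((xi-xbar)(yi-ybar)) / sum((xi-xbar)^2)
n = 6, xbar = 50/6 = 25/3 ≈ 8.333333, ybar = 43/6 ≈ 7.166667
Sxy = sum((xi-xbar)(yi-ybar)) = 62/3 ≈ 20.666667
Sxx = sum((xi-xbar)^2) = 214/3 ≈ 71.333333
b = Sxy / Sxx = 31/107 ≈ 0.289720

0.2897


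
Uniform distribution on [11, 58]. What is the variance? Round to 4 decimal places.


Var = (b-a)^2 / 12
(b-a)^2 = (58 - 11)^2 = 2209
Var = 2209/12 ≈ 184.083333

184.0833


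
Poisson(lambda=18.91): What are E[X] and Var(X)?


E[X] = Var(X) = lambda = 18.91

18.91, 18.91


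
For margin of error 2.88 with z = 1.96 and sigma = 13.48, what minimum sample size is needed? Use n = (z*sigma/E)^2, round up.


z*sigma/E = 1.96 * 13.48 / 2.88 = 16513/1800 ≈ 9.173889
(z*sigma/E)^2 ≈ 84.160237
round up: n = 85

85


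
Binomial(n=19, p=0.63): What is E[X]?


E[X] = n*p = 19 * 0.63 = 11.97

11.97


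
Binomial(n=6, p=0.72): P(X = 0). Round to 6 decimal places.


P = C(n,k) * p^k * (1-p)^(n-k)
C(6,0) = 1
p^k = 0.72^0 = 1
(1-p)^(n-k) = 0.28^6 ≈ 0.0004818903
P = 1 * 1 * 0.0004818903 ≈ 0.000482

0.000482


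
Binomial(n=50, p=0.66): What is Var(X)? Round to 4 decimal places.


Var = n*p*(1-p) = 50 * 0.66 * 0.34 = 11.22

11.2200


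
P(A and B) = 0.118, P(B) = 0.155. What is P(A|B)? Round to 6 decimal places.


P(A|B) = P(A and B) / P(B) = 0.118 / 0.155 = 118/155 ≈ 0.76129032

0.761290


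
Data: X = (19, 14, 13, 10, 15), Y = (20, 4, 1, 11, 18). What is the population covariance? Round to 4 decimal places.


Cov = (1/n)*sum((xi-xbar)(yi-ybar))
n = 5, xbar = 71/5 = 14.2, ybar = 54/5 = 10.8
sum((xi-xbar)(yi-ybar)) = 62.2
Cov = 62.2 / 5 = 12.44

12.4400


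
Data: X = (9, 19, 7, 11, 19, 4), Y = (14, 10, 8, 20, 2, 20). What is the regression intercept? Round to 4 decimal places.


a = ybar - b*xbar, where b = sum((xi-xbar)(yi-ybar)) / sum((xi-xbar)^2)
n = 6, xbar = 69/6 = 11.5, ybar = 74/6 = 37/3 ≈ 12.333333
Sxy = sum((xi-xbar)(yi-ybar)) = -141
Sxx = sum((xi-xbar)^2) = 195.5
b = Sxy / Sxx = -282/391 ≈ -0.721228
a = 12.333333 - (-0.721228) * 11.5 = 1052/51 ≈ 20.627451

20.6275


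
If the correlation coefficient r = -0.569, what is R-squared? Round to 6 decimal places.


R^2 = r^2 = (-0.569)^2 = 0.323761

0.323761


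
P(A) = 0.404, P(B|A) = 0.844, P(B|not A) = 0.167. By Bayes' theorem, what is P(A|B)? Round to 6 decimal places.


P(A|B) = P(B|A)*P(A) / P(B), P(B) = P(B|A)*P(A) + P(B|not A)*P(not A)
P(B|A)*P(A) = 0.844 * 0.404 = 0.340976
P(B|not A)*P(not A) = 0.167 * 0.596 = 0.099532
P(B) = 0.340976 + 0.099532 = 0.440508
P(A|B) = 0.340976 / 0.440508 ≈ 0.77405178

0.774052


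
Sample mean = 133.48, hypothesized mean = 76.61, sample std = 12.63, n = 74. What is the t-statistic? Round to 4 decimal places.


t = (xbar - mu0) / (s/sqrt(n))
xbar - mu0 = 133.48 - 76.61 = 56.87
sqrt(74) ≈ 8.60232527
s/sqrt(n) = 12.63 / 8.60232527 ≈ 1.46820768
t = 56.87 / 1.46820768 ≈ 38.734302

38.7343


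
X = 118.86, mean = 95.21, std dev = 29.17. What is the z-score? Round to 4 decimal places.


z = (X - mu) / sigma
X - mu = 118.86 - 95.21 = 23.65
z = 23.65 / 29.17 = 2365/2917 ≈ 0.810764

0.8108


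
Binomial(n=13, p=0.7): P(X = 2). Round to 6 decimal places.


P = C(n,k) * p^k * (1-p)^(n-k)
C(13,2) = 78
p^k = 0.7^2 = 0.49
(1-p)^(n-k) = 0.3^11 = 0.00000177147
P = 78 * 0.49 * 0.00000177147 ≈ 0.000068

0.000068


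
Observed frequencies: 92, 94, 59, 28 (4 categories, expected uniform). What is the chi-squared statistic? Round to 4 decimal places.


chi2 = sum((O-E)^2/E), E = total/4
total = 273, E = 273/4 = 68.25
(92 - 68.25)^2 / 68.25 = 564.0625 / 68.25 = 9025/1092 ≈ 8.264652
(94 - 68.25)^2 / 68.25 = 663.0625 / 68.25 = 10609/1092 ≈ 9.715201
(59 - 68.25)^2 / 68.25 = 85.5625 / 68.25 = 1369/1092 ≈ 1.253663
(28 - 68.25)^2 / 68.25 = 1620.0625 / 68.25 = 3703/156 ≈ 23.737179
chi2 = 11731/273 ≈ 42.970696

42.9707


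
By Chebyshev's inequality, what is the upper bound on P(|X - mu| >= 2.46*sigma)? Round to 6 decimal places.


P <= 1/k^2
k^2 = 2.46^2 = 6.0516
1/k^2 = 1 / 6.0516 ≈ 0.16524555

0.165246


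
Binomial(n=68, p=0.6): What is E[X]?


E[X] = n*p = 68 * 0.6 = 40.8

40.8


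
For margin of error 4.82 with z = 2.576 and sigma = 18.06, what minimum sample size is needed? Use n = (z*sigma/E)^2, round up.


z*sigma/E = 2.576 * 18.06 / 4.82 ≈ 9.651983
(z*sigma/E)^2 ≈ 93.160784
round up: n = 94

94


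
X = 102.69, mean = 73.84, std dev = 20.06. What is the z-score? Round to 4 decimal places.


z = (X - mu) / sigma
X - mu = 102.69 - 73.84 = 28.85
z = 28.85 / 20.06 = 2885/2006 ≈ 1.438185

1.4382


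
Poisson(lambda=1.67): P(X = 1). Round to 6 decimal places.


P = e^(-lam) * lam^k / k!
e^(-1.67) ≈ 0.1882471
lam^k = 1.67^1 = 1.67
k! = 1! = 1
P = 0.1882471 * 1.67 / 1 ≈ 0.314373

0.314373


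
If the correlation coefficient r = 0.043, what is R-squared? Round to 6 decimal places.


R^2 = r^2 = (0.043)^2 = 0.001849

0.001849


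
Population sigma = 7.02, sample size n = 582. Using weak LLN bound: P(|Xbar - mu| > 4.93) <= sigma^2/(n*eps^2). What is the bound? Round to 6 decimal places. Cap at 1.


bound = min(1, sigma^2/(n*eps^2))
sigma^2 = 7.02^2 = 49.2804
n*eps^2 = 582 * 4.93^2 = 582 * 24.3049 = 14145.4518
sigma^2/(n*eps^2) = 49.2804 / 14145.4518 ≈ 0.00348383

0.003484


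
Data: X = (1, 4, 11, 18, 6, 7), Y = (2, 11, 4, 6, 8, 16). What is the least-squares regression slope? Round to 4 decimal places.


b = sum((xi-xbar)(yi-ybar)) / sum((xi-xbar)^2)
n = 6, xbar = 47/6 ≈ 7.833333, ybar = 47/6 ≈ 7.833333
Sxy = sum((xi-xbar)(yi-ybar)) = -61/6 ≈ -10.166667
Sxx = sum((xi-xbar)^2) = 1073/6 ≈ 178.833333
b = Sxy / Sxx = -61/1073 ≈ -0.056850

-0.0568


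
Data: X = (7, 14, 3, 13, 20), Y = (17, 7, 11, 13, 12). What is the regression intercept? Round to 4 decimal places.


a = ybar - b*xbar, where b = sum((xi-xbar)(yi-ybar)) / sum((xi-xbar)^2)
n = 5, xbar = 57/5 = 11.4, ybar = 60/5 = 12
Sxy = sum((xi-xbar)(yi-ybar)) = -25
Sxx = sum((xi-xbar)^2) = 173.2
b = Sxy / Sxx = -125/866 ≈ -0.144342
a = 12 - (-0.144342) * 11.4 = 11817/866 ≈ 13.645497

13.6455


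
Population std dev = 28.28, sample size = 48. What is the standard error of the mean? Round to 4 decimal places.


SE = sigma / sqrt(n)
sqrt(48) ≈ 6.928203
SE = 28.28 / 6.928203 ≈ 4.081866

4.0819


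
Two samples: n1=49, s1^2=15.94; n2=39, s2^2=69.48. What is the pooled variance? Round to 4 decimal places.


sp^2 = ((n1-1)*s1^2 + (n2-1)*s2^2)/(n1+n2-2)
(n1-1)*s1^2 = 48 * 15.94 = 765.12
(n2-1)*s2^2 = 38 * 69.48 = 2640.24
numerator = 765.12 + 2640.24 = 3405.36
n1+n2-2 = 86
sp^2 = 3405.36 / 86 = 42567/1075 ≈ 39.597209

39.5972


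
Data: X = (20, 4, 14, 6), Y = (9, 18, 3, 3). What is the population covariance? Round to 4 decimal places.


Cov = (1/n)*sum((xi-xbar)(yi-ybar))
n = 4, xbar = 44/4 = 11, ybar = 33/4 = 8.25
sum((xi-xbar)(yi-ybar)) = -51
Cov = -51 / 4 = -12.75

-12.7500


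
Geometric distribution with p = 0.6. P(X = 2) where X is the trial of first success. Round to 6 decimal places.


P = (1-p)^(k-1) * p
(1-p)^(k-1) = 0.4^1 = 0.4
P = 0.4 * 0.6 = 0.24

0.240000


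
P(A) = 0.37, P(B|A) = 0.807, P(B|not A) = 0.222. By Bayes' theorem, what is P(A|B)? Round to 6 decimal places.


P(A|B) = P(B|A)*P(A) / P(B), P(B) = P(B|A)*P(A) + P(B|not A)*P(not A)
P(B|A)*P(A) = 0.807 * 0.37 = 0.29859
P(B|not A)*P(not A) = 0.222 * 0.63 = 0.13986
P(B) = 0.29859 + 0.13986 = 0.43845
P(A|B) = 0.29859 / 0.43845 = 269/395 ≈ 0.68101266

0.681013


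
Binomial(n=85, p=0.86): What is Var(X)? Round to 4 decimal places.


Var = n*p*(1-p) = 85 * 0.86 * 0.14 = 10.234

10.2340


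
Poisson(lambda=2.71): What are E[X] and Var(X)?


E[X] = Var(X) = lambda = 2.71

2.71, 2.71


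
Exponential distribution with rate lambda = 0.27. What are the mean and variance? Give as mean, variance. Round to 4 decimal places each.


mean = 1/lam, var = 1/lam^2
mean = 1 / 0.27 = 100/27 ≈ 3.703704
lam^2 = 0.27^2 = 0.0729
var = 1 / 0.0729 = 10000/729 ≈ 13.717421

3.7037, 13.7174


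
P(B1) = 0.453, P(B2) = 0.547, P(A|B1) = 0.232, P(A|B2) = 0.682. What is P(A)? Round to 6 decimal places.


P(A) = P(A|B1)*P(B1) + P(A|B2)*P(B2)
P(A|B1)*P(B1) = 0.232 * 0.453 = 0.105096
P(A|B2)*P(B2) = 0.682 * 0.547 = 0.373054
P(A) = 0.105096 + 0.373054 = 0.47815

0.478150


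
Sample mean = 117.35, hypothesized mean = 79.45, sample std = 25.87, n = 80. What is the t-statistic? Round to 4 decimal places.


t = (xbar - mu0) / (s/sqrt(n))
xbar - mu0 = 117.35 - 79.45 = 37.9
sqrt(80) ≈ 8.94427191
s/sqrt(n) = 25.87 / 8.94427191 ≈ 2.89235393
t = 37.9 / 2.89235393 ≈ 13.103514

13.1035


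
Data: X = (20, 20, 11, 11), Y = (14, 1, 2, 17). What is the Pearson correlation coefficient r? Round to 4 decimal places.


r = sum((xi-xbar)(yi-ybar)) / sqrt(sum((xi-xbar)^2) * sum((yi-ybar)^2))
n = 4, xbar = 62/4 = 15.5, ybar = 34/4 = 8.5
Sxy = sum((xi-xbar)(yi-ybar)) = -18
Sxx = sum((xi-xbar)^2) = 81
Syy = sum((yi-ybar)^2) = 201
sqrt(Sxx*Syy) ≈ 127.597022
r = Sxy / sqrt(Sxx*Syy) = -18 / 127.597022 ≈ -0.141069

-0.1411


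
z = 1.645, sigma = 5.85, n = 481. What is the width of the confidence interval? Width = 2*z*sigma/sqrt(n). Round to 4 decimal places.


width = 2*z*sigma/sqrt(n)
2*z*sigma = 2 * 1.645 * 5.85 = 19.2465
sqrt(481) ≈ 21.931712
width = 19.2465 / 21.931712 ≈ 0.877565

0.8776


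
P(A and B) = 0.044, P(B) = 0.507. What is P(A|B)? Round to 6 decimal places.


P(A|B) = P(A and B) / P(B) = 0.044 / 0.507 = 44/507 ≈ 0.08678501

0.086785


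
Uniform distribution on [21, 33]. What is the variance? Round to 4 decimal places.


Var = (b-a)^2 / 12
(b-a)^2 = (33 - 21)^2 = 144
Var = 144/12 = 12

12.0000


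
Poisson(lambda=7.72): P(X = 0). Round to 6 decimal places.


P = e^(-lam) * lam^k / k!
e^(-7.72) ≈ 0.0004438606
lam^k = 7.72^0 = 1
k! = 0! = 1
P = 0.0004438606 * 1 / 1 ≈ 0.000444

0.000444


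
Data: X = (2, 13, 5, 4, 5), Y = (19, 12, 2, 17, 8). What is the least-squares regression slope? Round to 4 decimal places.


b = sum((xi-xbar)(yi-ybar)) / sum((xi-xbar)^2)
n = 5, xbar = 29/5 = 5.8, ybar = 58/5 = 11.6
Sxy = sum((xi-xbar)(yi-ybar)) = -24.4
Sxx = sum((xi-xbar)^2) = 70.8
b = Sxy / Sxx = -61/177 ≈ -0.344633

-0.3446


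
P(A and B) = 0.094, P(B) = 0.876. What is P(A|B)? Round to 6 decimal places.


P(A|B) = P(A and B) / P(B) = 0.094 / 0.876 = 47/438 ≈ 0.10730594

0.107306


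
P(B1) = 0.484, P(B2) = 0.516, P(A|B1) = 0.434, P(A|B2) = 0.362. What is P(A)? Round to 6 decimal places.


P(A) = P(A|B1)*P(B1) + P(A|B2)*P(B2)
P(A|B1)*P(B1) = 0.434 * 0.484 = 0.210056
P(A|B2)*P(B2) = 0.362 * 0.516 = 0.186792
P(A) = 0.210056 + 0.186792 = 0.396848

0.396848


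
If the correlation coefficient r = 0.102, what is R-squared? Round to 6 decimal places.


R^2 = r^2 = (0.102)^2 = 0.010404

0.010404


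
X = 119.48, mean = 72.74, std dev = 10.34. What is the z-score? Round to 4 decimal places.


z = (X - mu) / sigma
X - mu = 119.48 - 72.74 = 46.74
z = 46.74 / 10.34 = 2337/517 ≈ 4.520309

4.5203


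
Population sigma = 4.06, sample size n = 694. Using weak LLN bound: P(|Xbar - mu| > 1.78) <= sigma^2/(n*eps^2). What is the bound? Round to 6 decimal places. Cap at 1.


bound = min(1, sigma^2/(n*eps^2))
sigma^2 = 4.06^2 = 16.4836
n*eps^2 = 694 * 1.78^2 = 694 * 3.1684 = 2198.8696
sigma^2/(n*eps^2) = 16.4836 / 2198.8696 ≈ 0.00749640

0.007496


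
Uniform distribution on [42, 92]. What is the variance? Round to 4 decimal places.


Var = (b-a)^2 / 12
(b-a)^2 = (92 - 42)^2 = 2500
Var = 2500/12 ≈ 208.333333

208.3333


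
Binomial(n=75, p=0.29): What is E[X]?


E[X] = n*p = 75 * 0.29 = 21.75

21.75


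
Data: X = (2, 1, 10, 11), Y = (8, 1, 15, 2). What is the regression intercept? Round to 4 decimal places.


a = ybar - b*xbar, where b = sum((xi-xbar)(yi-ybar)) / sum((xi-xbar)^2)
n = 4, xbar = 24/4 = 6, ybar = 26/4 = 6.5
Sxy = sum((xi-xbar)(yi-ybar)) = 33
Sxx = sum((xi-xbar)^2) = 82
b = Sxy / Sxx = 33/82 ≈ 0.402439
a = 6.5 - 0.402439 * 6 = 335/82 ≈ 4.085366

4.0854


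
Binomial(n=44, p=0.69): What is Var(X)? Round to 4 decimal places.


Var = n*p*(1-p) = 44 * 0.69 * 0.31 = 9.4116

9.4116


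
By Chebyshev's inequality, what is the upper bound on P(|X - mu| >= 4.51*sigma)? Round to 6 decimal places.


P <= 1/k^2
k^2 = 4.51^2 = 20.3401
1/k^2 = 1 / 20.3401 ≈ 0.04916397

0.049164


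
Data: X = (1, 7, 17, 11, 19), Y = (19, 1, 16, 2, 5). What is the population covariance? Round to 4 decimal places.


Cov = (1/n)*sum((xi-xbar)(yi-ybar))
n = 5, xbar = 55/5 = 11, ybar = 43/5 = 8.6
sum((xi-xbar)(yi-ybar)) = -58
Cov = -58 / 5 = -11.6

-11.6000


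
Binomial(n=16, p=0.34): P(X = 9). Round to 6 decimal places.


P = C(n,k) * p^k * (1-p)^(n-k)
C(16,9) = 11440
p^k = 0.34^9 ≈ 0.00006071699
(1-p)^(n-k) = 0.66^7 ≈ 0.05455161
P = 11440 * 0.00006071699 * 0.05455161 ≈ 0.037892

0.037892


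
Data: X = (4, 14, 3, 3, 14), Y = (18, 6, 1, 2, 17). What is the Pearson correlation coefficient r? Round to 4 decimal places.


r = sum((xi-xbar)(yi-ybar)) / sqrt(sum((xi-xbar)^2) * sum((yi-ybar)^2))
n = 5, xbar = 38/5 = 7.6, ybar = 44/5 = 8.8
Sxy = sum((xi-xbar)(yi-ybar)) = 68.6
Sxx = sum((xi-xbar)^2) = 137.2
Syy = sum((yi-ybar)^2) = 266.8
sqrt(Sxx*Syy) ≈ 191.324227
r = Sxy / sqrt(Sxx*Syy) = 68.6 / 191.324227 ≈ 0.358554

0.3586


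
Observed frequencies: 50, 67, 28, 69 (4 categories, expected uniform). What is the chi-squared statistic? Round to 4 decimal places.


chi2 = sum((O-E)^2/E), E = total/4
total = 214, E = 214/4 = 53.5
(50 - 53.5)^2 / 53.5 = 12.25 / 53.5 = 49/214 ≈ 0.228972
(67 - 53.5)^2 / 53.5 = 182.25 / 53.5 = 729/214 ≈ 3.406542
(28 - 53.5)^2 / 53.5 = 650.25 / 53.5 = 2601/214 ≈ 12.154206
(69 - 53.5)^2 / 53.5 = 240.25 / 53.5 = 961/214 ≈ 4.490654
chi2 = 2170/107 ≈ 20.280374

20.2804


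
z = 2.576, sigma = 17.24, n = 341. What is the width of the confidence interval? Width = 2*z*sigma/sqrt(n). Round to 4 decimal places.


width = 2*z*sigma/sqrt(n)
2*z*sigma = 2 * 2.576 * 17.24 = 88.82048
sqrt(341) ≈ 18.466185
width = 88.82048 / 18.466185 ≈ 4.809899

4.8099


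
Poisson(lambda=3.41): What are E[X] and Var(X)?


E[X] = Var(X) = lambda = 3.41

3.41, 3.41


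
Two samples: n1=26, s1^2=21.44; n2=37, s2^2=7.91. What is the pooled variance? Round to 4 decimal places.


sp^2 = ((n1-1)*s1^2 + (n2-1)*s2^2)/(n1+n2-2)
(n1-1)*s1^2 = 25 * 21.44 = 536
(n2-1)*s2^2 = 36 * 7.91 = 284.76
numerator = 536 + 284.76 = 820.76
n1+n2-2 = 61
sp^2 = 820.76 / 61 = 20519/1525 ≈ 13.455082

13.4551


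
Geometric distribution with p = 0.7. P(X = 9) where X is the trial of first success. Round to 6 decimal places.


P = (1-p)^(k-1) * p
(1-p)^(k-1) = 0.3^8 = 0.00006561
P = 0.00006561 * 0.7 = 0.000045927

0.000046


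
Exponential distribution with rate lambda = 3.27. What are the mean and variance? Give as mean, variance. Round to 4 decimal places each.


mean = 1/lam, var = 1/lam^2
mean = 1 / 3.27 = 100/327 ≈ 0.305810
lam^2 = 3.27^2 = 10.6929
var = 1 / 10.6929 ≈ 0.093520

0.3058, 0.0935


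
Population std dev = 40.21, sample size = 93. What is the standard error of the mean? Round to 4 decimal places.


SE = sigma / sqrt(n)
sqrt(93) ≈ 9.643651
SE = 40.21 / 9.643651 ≈ 4.169583

4.1696


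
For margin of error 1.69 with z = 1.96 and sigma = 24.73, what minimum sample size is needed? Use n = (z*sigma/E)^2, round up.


z*sigma/E = 1.96 * 24.73 / 1.69 = 121177/4225 ≈ 28.680947
(z*sigma/E)^2 ≈ 822.596706
round up: n = 823

823


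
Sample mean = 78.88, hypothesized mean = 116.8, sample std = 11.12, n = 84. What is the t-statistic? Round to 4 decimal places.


t = (xbar - mu0) / (s/sqrt(n))
xbar - mu0 = 78.88 - 116.8 = -37.92
sqrt(84) ≈ 9.16515139
s/sqrt(n) = 11.12 / 9.16515139 ≈ 1.21329147
t = -37.92 / 1.21329147 ≈ -31.253826

-31.2538


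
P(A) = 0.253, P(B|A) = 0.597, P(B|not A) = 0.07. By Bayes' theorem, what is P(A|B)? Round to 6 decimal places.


P(A|B) = P(B|A)*P(A) / P(B), P(B) = P(B|A)*P(A) + P(B|not A)*P(not A)
P(B|A)*P(A) = 0.597 * 0.253 = 0.151041
P(B|not A)*P(not A) = 0.07 * 0.747 = 0.05229
P(B) = 0.151041 + 0.05229 = 0.203331
P(A|B) = 0.151041 / 0.203331 ≈ 0.74283311

0.742833


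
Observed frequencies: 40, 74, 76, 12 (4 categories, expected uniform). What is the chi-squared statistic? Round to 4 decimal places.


chi2 = sum((O-E)^2/E), E = total/4
total = 202, E = 202/4 = 50.5
(40 - 50.5)^2 / 50.5 = 110.25 / 50.5 = 441/202 ≈ 2.183168
(74 - 50.5)^2 / 50.5 = 552.25 / 50.5 = 2209/202 ≈ 10.935644
(76 - 50.5)^2 / 50.5 = 650.25 / 50.5 = 2601/202 ≈ 12.876238
(12 - 50.5)^2 / 50.5 = 1482.25 / 50.5 = 5929/202 ≈ 29.351485
chi2 = 5590/101 ≈ 55.346535

55.3465


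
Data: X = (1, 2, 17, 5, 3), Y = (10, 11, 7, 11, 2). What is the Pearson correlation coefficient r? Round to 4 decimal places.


r = sum((xi-xbar)(yi-ybar)) / sqrt(sum((xi-xbar)^2) * sum((yi-ybar)^2))
n = 5, xbar = 28/5 = 5.6, ybar = 41/5 = 8.2
Sxy = sum((xi-xbar)(yi-ybar)) = -17.6
Sxx = sum((xi-xbar)^2) = 171.2
Syy = sum((yi-ybar)^2) = 58.8
sqrt(Sxx*Syy) ≈ 100.332248
r = Sxy / sqrt(Sxx*Syy) = -17.6 / 100.332248 ≈ -0.175417

-0.1754


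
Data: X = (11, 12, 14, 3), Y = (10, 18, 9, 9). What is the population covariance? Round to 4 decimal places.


Cov = (1/n)*sum((xi-xbar)(yi-ybar))
n = 4, xbar = 40/4 = 10, ybar = 46/4 = 11.5
sum((xi-xbar)(yi-ybar)) = 19
Cov = 19 / 4 = 4.75

4.7500


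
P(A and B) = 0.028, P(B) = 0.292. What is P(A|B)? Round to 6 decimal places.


P(A|B) = P(A and B) / P(B) = 0.028 / 0.292 = 7/73 ≈ 0.09589041

0.095890


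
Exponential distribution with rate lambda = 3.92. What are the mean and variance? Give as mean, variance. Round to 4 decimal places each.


mean = 1/lam, var = 1/lam^2
mean = 1 / 3.92 = 25/98 ≈ 0.255102
lam^2 = 3.92^2 = 15.3664
var = 1 / 15.3664 = 625/9604 ≈ 0.065077

0.2551, 0.0651


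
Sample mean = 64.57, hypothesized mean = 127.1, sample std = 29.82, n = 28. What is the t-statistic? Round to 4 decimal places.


t = (xbar - mu0) / (s/sqrt(n))
xbar - mu0 = 64.57 - 127.1 = -62.53
sqrt(28) ≈ 5.29150262
s/sqrt(n) = 29.82 / 5.29150262 ≈ 5.63545029
t = -62.53 / 5.63545029 ≈ -11.095830

-11.0958


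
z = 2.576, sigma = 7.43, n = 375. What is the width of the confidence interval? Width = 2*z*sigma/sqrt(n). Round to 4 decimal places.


width = 2*z*sigma/sqrt(n)
2*z*sigma = 2 * 2.576 * 7.43 = 38.27936
sqrt(375) ≈ 19.364917
width = 38.27936 / 19.364917 ≈ 1.976738

1.9767


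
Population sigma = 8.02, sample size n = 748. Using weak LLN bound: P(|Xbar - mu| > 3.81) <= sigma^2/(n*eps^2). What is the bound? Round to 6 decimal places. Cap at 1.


bound = min(1, sigma^2/(n*eps^2))
sigma^2 = 8.02^2 = 64.3204
n*eps^2 = 748 * 3.81^2 = 748 * 14.5161 = 10858.0428
sigma^2/(n*eps^2) = 64.3204 / 10858.0428 ≈ 0.00592376

0.005924


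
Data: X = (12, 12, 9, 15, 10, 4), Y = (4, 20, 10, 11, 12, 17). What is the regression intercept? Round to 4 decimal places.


a = ybar - b*xbar, where b = sum((xi-xbar)(yi-ybar)) / sum((xi-xbar)^2)
n = 6, xbar = 62/6 = 31/3 ≈ 10.333333, ybar = 74/6 = 37/3 ≈ 12.333333
Sxy = sum((xi-xbar)(yi-ybar)) = -101/3 ≈ -33.666667
Sxx = sum((xi-xbar)^2) = 208/3 ≈ 69.333333
b = Sxy / Sxx = -101/208 ≈ -0.485577
a = 12.333333 - (-0.485577) * 10.333333 = 3609/208 ≈ 17.350962

17.3510


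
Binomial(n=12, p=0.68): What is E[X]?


E[X] = n*p = 12 * 0.68 = 8.16

8.16


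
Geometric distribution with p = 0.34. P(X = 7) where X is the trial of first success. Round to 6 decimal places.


P = (1-p)^(k-1) * p
(1-p)^(k-1) = 0.66^6 ≈ 0.08265395
P = 0.08265395 * 0.34 ≈ 0.02810234

0.028102


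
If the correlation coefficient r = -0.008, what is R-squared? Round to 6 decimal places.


R^2 = r^2 = (-0.008)^2 = 0.000064

0.000064


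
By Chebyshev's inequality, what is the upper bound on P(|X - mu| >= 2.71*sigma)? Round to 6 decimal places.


P <= 1/k^2
k^2 = 2.71^2 = 7.3441
1/k^2 = 1 / 7.3441 ≈ 0.13616372

0.136164


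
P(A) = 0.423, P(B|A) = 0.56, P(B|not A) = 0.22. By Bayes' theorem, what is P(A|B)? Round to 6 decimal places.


P(A|B) = P(B|A)*P(A) / P(B), P(B) = P(B|A)*P(A) + P(B|not A)*P(not A)
P(B|A)*P(A) = 0.56 * 0.423 = 0.23688
P(B|not A)*P(not A) = 0.22 * 0.577 = 0.12694
P(B) = 0.23688 + 0.12694 = 0.36382
P(A|B) = 0.23688 / 0.36382 ≈ 0.65109120

0.651091


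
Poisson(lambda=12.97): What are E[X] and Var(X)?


E[X] = Var(X) = lambda = 12.97

12.97, 12.97


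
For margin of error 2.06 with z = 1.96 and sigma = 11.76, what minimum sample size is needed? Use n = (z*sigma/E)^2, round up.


z*sigma/E = 1.96 * 11.76 / 2.06 = 28812/2575 ≈ 11.189126
(z*sigma/E)^2 ≈ 125.196545
round up: n = 126

126


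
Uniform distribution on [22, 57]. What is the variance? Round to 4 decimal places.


Var = (b-a)^2 / 12
(b-a)^2 = (57 - 22)^2 = 1225
Var = 1225/12 ≈ 102.083333

102.0833


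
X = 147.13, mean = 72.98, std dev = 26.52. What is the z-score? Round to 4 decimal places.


z = (X - mu) / sigma
X - mu = 147.13 - 72.98 = 74.15
z = 74.15 / 26.52 = 7415/2652 ≈ 2.796003

2.7960


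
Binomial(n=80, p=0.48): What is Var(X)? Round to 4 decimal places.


Var = n*p*(1-p) = 80 * 0.48 * 0.52 = 19.968

19.9680


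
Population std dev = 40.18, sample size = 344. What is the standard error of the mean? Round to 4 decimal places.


SE = sigma / sqrt(n)
sqrt(344) ≈ 18.547237
SE = 40.18 / 18.547237 ≈ 2.166360

2.1664


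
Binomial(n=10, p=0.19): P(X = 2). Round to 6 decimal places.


P = C(n,k) * p^k * (1-p)^(n-k)
C(10,2) = 45
p^k = 0.19^2 = 0.0361
(1-p)^(n-k) = 0.81^8 ≈ 0.1853020
P = 45 * 0.0361 * 0.1853020 ≈ 0.301023

0.301023


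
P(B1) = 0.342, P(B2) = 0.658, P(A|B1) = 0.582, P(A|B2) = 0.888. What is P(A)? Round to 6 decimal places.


P(A) = P(A|B1)*P(B1) + P(A|B2)*P(B2)
P(A|B1)*P(B1) = 0.582 * 0.342 = 0.199044
P(A|B2)*P(B2) = 0.888 * 0.658 = 0.584304
P(A) = 0.199044 + 0.584304 = 0.783348

0.783348


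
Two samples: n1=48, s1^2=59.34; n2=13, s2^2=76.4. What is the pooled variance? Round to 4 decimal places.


sp^2 = ((n1-1)*s1^2 + (n2-1)*s2^2)/(n1+n2-2)
(n1-1)*s1^2 = 47 * 59.34 = 2788.98
(n2-1)*s2^2 = 12 * 76.4 = 916.8
numerator = 2788.98 + 916.8 = 3705.78
n1+n2-2 = 59
sp^2 = 3705.78 / 59 = 185289/2950 ≈ 62.809831

62.8098


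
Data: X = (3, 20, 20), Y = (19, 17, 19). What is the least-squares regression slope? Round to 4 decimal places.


b = sum((xi-xbar)(yi-ybar)) / sum((xi-xbar)^2)
n = 3, xbar = 43/3 ≈ 14.333333, ybar = 55/3 ≈ 18.333333
Sxy = sum((xi-xbar)(yi-ybar)) = -34/3 ≈ -11.333333
Sxx = sum((xi-xbar)^2) = 578/3 ≈ 192.666667
b = Sxy / Sxx = -1/17 ≈ -0.058824

-0.0588


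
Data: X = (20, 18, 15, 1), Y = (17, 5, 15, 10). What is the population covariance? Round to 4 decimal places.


Cov = (1/n)*sum((xi-xbar)(yi-ybar))
n = 4, xbar = 54/4 = 13.5, ybar = 47/4 = 11.75
sum((xi-xbar)(yi-ybar)) = 30.5
Cov = 30.5 / 4 = 7.625

7.6250


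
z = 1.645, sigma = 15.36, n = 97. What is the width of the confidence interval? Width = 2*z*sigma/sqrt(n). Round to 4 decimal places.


width = 2*z*sigma/sqrt(n)
2*z*sigma = 2 * 1.645 * 15.36 = 50.5344
sqrt(97) ≈ 9.848858
width = 50.5344 / 9.848858 ≈ 5.130991

5.1310


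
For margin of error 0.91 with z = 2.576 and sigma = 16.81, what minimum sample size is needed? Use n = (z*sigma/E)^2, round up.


z*sigma/E = 2.576 * 16.81 / 0.91 = 77326/1625 ≈ 47.585231
(z*sigma/E)^2 ≈ 2264.354187
round up: n = 2265

2265


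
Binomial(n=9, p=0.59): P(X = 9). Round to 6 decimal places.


P = C(n,k) * p^k * (1-p)^(n-k)
C(9,9) = 1
p^k = 0.59^9 ≈ 0.008662996
(1-p)^(n-k) = 0.41^0 = 1
P = 1 * 0.008662996 * 1 ≈ 0.008663

0.008663


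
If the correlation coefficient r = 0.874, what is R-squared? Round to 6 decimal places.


R^2 = r^2 = (0.874)^2 = 0.763876

0.763876


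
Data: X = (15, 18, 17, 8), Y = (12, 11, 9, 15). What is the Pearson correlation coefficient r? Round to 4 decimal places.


r = sum((xi-xbar)(yi-ybar)) / sqrt(sum((xi-xbar)^2) * sum((yi-ybar)^2))
n = 4, xbar = 58/4 = 14.5, ybar = 47/4 = 11.75
Sxy = sum((xi-xbar)(yi-ybar)) = -30.5
Sxx = sum((xi-xbar)^2) = 61
Syy = sum((yi-ybar)^2) = 18.75
sqrt(Sxx*Syy) ≈ 33.819373
r = Sxy / sqrt(Sxx*Syy) = -30.5 / 33.819373 ≈ -0.901850

-0.9018


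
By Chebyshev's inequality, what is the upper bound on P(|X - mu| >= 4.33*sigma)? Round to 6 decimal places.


P <= 1/k^2
k^2 = 4.33^2 = 18.7489
1/k^2 = 1 / 18.7489 ≈ 0.05333646

0.053336


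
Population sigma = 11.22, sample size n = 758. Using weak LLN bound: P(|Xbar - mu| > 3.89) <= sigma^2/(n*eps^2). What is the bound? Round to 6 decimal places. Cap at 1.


bound = min(1, sigma^2/(n*eps^2))
sigma^2 = 11.22^2 = 125.8884
n*eps^2 = 758 * 3.89^2 = 758 * 15.1321 = 11470.1318
sigma^2/(n*eps^2) = 125.8884 / 11470.1318 ≈ 0.01097532

0.010975


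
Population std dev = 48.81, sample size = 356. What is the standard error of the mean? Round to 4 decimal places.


SE = sigma / sqrt(n)
sqrt(356) ≈ 18.867962
SE = 48.81 / 18.867962 ≈ 2.586925

2.5869


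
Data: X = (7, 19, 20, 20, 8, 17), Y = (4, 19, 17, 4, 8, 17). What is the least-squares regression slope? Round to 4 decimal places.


b = sum((xi-xbar)(yi-ybar)) / sum((xi-xbar)^2)
n = 6, xbar = 91/6 ≈ 15.166667, ybar = 69/6 = 11.5
Sxy = sum((xi-xbar)(yi-ybar)) = 115.5
Sxx = sum((xi-xbar)^2) = 1097/6 ≈ 182.833333
b = Sxy / Sxx = 693/1097 ≈ 0.631723

0.6317


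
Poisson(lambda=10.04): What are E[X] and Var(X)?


E[X] = Var(X) = lambda = 10.04

10.04, 10.04


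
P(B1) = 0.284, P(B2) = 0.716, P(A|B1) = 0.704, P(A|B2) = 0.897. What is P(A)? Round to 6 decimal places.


P(A) = P(A|B1)*P(B1) + P(A|B2)*P(B2)
P(A|B1)*P(B1) = 0.704 * 0.284 = 0.199936
P(A|B2)*P(B2) = 0.897 * 0.716 = 0.642252
P(A) = 0.199936 + 0.642252 = 0.842188

0.842188
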